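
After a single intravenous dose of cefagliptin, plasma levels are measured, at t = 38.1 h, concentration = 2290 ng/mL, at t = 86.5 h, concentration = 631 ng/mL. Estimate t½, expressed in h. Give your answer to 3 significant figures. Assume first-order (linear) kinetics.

26.0 h

k = ln(C₁/C₂) / (t₂ − t₁) = ln(2290/631) / (86.5 − 38.1)
  = 1.289 / 48.40 = 0.02663 h⁻¹
t½ = ln2 / k = 0.693147 / 0.02663 = 26.03 h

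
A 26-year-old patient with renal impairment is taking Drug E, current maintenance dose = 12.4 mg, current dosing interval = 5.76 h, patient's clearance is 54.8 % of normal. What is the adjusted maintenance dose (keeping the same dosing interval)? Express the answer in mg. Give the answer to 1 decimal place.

6.8 mg

To keep the same average steady-state level, dosing rate must scale with clearance.
CL ratio = 54.8 / 100 = 0.5480
New dose (same interval) = 12.4 × 0.5480 = 6.795 mg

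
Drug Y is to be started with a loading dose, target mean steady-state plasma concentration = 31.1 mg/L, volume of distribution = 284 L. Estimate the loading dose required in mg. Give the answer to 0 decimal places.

8832 mg

LD = Css × Vd = 31.1 × 284 = 8832 mg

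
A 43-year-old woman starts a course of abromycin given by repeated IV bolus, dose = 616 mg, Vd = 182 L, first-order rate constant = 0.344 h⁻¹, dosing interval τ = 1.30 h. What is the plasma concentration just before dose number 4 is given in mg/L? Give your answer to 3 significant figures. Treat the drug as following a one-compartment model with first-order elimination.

4.43 mg/L

C₀ per dose = Dose / Vd = 616 / 182 = 3.385 mg/L
Fraction remaining after one interval: r = e^(−kτ) = e^(−0.3440 × 1.30) = 0.6394
Before dose 4, 3 doses have been given (aged 1τ, 2τ, 3τ).
C_trough = C₀ × (r + r² + … + r^3) = C₀ × r(1−r^3)/(1−r)
        = 3.385 × 0.6394 × (1 − 0.2614) / (1 − 0.6394) = 4.433 mg/L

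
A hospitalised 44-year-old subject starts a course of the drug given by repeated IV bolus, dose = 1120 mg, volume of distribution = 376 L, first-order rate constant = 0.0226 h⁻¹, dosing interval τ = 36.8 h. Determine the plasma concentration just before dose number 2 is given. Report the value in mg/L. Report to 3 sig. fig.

C₀ per dose = Dose / Vd = 1120 / 376 = 2.979 mg/L
Fraction remaining after one interval: r = e^(−kτ) = e^(−0.02260 × 36.8) = 0.4353
Before dose 2, 1 dose has been given (aged 1τ).
C_trough = C₀ × r = 2.979 × 0.4353 = 1.297 mg/L

1.30 mg/L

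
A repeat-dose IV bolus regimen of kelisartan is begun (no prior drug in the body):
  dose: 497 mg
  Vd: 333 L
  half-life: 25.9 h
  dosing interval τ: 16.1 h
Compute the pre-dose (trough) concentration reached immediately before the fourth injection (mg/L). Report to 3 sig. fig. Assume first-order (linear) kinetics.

2.01 mg/L

C₀ per dose = Dose / Vd = 497 / 333 = 1.492 mg/L
k = ln2 / t½ = 0.693147 / 25.9 = 0.02676 h⁻¹
Fraction remaining after one interval: r = e^(−kτ) = e^(−0.02676 × 16.1) = 0.6500
Before dose 4, 3 doses have been given (aged 1τ, 2τ, 3τ).
C_trough = C₀ × (r + r² + … + r^3) = C₀ × r(1−r^3)/(1−r)
        = 1.492 × 0.6500 × (1 − 0.2746) / (1 − 0.6500) = 2.010 mg/L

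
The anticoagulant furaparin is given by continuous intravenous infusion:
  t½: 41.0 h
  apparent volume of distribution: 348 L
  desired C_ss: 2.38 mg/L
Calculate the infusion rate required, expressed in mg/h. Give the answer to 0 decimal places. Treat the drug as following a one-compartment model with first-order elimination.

14 mg/h

k = ln2 / t½ = 0.693147 / 41.0 = 0.01691 h⁻¹
CL = k × Vd = 0.01691 × 348 = 5.885 L/h
At steady state, infusion rate R₀ = Css × CL = 2.38 × 5.885 = 14.01 mg/h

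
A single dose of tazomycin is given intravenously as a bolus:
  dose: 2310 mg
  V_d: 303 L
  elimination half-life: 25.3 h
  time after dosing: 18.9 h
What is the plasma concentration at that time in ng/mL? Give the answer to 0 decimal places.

C₀ = Dose / Vd = 2310 / 303 = 7.624 mg/L
k = ln2 / t½ = 0.693147 / 25.3 = 0.02740 h⁻¹
C = C₀ · e^(−k·t) = 7.624 × e^(−0.02740 × 18.9)
  = 7.624 × 0.5958 = 4.542 mg/L
Convert: 4.542 mg/L × 1000 = 4542 ng/mL

4542 ng/mL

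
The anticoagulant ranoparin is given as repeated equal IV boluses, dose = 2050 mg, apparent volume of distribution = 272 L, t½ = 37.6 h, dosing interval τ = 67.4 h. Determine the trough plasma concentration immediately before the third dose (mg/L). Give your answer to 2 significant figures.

2.8 mg/L

C₀ per dose = Dose / Vd = 2050 / 272 = 7.537 mg/L
k = ln2 / t½ = 0.693147 / 37.6 = 0.01843 h⁻¹
Fraction remaining after one interval: r = e^(−kτ) = e^(−0.01843 × 67.4) = 0.2888
Before dose 3, 2 doses have been given (aged 1τ, 2τ).
C_trough = C₀ × (r + r²) = 7.537 × (0.2888 + 0.08341) = 2.805 mg/L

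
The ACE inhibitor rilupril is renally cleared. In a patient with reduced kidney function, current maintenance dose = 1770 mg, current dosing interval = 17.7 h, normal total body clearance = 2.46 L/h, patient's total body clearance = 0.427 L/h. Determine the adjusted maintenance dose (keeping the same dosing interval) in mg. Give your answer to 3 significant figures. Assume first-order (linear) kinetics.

307 mg

To keep the same average steady-state level, dosing rate must scale with clearance.
CL ratio = 0.427 / 2.46 = 0.1736
New dose (same interval) = 1770 × 0.1736 = 307.3 mg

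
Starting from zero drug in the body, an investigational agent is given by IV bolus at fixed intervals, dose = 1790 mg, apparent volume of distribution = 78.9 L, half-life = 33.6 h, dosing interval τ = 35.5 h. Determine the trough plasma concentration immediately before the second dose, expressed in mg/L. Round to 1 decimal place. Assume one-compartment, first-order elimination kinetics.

10.9 mg/L

C₀ per dose = Dose / Vd = 1790 / 78.9 = 22.69 mg/L
k = ln2 / t½ = 0.693147 / 33.6 = 0.02063 h⁻¹
Fraction remaining after one interval: r = e^(−kτ) = e^(−0.02063 × 35.5) = 0.4808
Before dose 2, 1 dose has been given (aged 1τ).
C_trough = C₀ × r = 22.69 × 0.4808 = 10.91 mg/L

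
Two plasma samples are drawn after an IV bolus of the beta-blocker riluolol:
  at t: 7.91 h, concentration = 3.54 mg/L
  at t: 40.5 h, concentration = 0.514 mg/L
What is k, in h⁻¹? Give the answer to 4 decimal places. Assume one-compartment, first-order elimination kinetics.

k = ln(C₁/C₂) / (t₂ − t₁) = ln(3.54/0.514) / (40.5 − 7.91)
  = 1.930 / 32.59 = 0.05922 h⁻¹

0.0592 h⁻¹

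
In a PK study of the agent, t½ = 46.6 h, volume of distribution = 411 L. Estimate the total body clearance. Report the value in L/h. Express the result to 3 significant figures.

6.11 L/h

k = ln2 / t½ = 0.693147 / 46.6 = 0.01487 h⁻¹
CL = k × Vd = 0.01487 × 411 = 6.112 L/h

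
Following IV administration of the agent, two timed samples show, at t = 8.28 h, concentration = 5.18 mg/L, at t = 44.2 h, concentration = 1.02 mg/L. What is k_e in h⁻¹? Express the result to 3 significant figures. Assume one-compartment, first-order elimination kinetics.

k = ln(C₁/C₂) / (t₂ − t₁) = ln(5.18/1.02) / (44.2 − 8.28)
  = 1.625 / 35.92 = 0.04524 h⁻¹

0.0452 h⁻¹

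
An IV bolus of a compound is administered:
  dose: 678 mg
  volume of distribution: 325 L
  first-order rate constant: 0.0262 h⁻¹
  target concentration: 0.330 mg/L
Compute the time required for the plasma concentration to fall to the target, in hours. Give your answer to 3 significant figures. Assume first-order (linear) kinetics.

C₀ = Dose / Vd = 678.0 / 325 = 2.086 mg/L
t = ln(C₀ / C) / k = ln(2.086 / 0.330) / 0.02620
  = ln(6.321) / 0.02620 = 1.844 / 0.02620 = 70.38 h

70.4 h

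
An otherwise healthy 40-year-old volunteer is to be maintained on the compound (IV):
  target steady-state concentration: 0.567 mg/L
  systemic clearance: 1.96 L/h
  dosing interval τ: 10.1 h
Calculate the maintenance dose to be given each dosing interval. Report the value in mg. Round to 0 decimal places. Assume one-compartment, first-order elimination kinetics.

11 mg

At steady state, Dose/τ = Css × CL.
Dose = Css × CL × τ = 0.567 × 1.960 × 10.1 = 11.22 mg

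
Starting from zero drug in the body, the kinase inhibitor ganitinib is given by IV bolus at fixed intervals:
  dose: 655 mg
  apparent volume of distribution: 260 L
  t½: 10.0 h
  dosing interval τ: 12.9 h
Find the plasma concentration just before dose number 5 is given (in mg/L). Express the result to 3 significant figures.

C₀ per dose = Dose / Vd = 655 / 260 = 2.519 mg/L
k = ln2 / t½ = 0.693147 / 10.0 = 0.06931 h⁻¹
Fraction remaining after one interval: r = e^(−kτ) = e^(−0.06931 × 12.9) = 0.4090
Before dose 5, 4 doses have been given (aged 1τ, 2τ, 3τ, 4τ).
C_trough = C₀ × (r + r² + … + r^4) = C₀ × r(1−r^4)/(1−r)
        = 2.519 × 0.4090 × (1 − 0.02798) / (1 − 0.4090) = 1.694 mg/L

1.69 mg/L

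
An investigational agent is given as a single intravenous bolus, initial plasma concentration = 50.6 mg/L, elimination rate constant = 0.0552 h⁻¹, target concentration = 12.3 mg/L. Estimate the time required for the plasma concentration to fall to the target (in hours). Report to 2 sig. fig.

t = ln(C₀ / C) / k = ln(50.60 / 12.3) / 0.05520
  = ln(4.114) / 0.05520 = 1.414 / 0.05520 = 25.62 h

26 h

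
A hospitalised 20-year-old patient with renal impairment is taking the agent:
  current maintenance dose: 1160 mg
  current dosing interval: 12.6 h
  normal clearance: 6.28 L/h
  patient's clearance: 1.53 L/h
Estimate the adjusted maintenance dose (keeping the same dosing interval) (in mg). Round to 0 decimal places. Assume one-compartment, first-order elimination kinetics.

283 mg

To keep the same average steady-state level, dosing rate must scale with clearance.
CL ratio = 1.53 / 6.28 = 0.2436
New dose (same interval) = 1160 × 0.2436 = 282.6 mg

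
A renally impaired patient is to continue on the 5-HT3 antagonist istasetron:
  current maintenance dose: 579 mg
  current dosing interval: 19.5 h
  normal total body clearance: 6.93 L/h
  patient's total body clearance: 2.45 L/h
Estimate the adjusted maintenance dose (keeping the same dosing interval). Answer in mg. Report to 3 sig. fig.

205 mg

To keep the same average steady-state level, dosing rate must scale with clearance.
CL ratio = 2.45 / 6.93 = 0.3535
New dose (same interval) = 579 × 0.3535 = 204.7 mg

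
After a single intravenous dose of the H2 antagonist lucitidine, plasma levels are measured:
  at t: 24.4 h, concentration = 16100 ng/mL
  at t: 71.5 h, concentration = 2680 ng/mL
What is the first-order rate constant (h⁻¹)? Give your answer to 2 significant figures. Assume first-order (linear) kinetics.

0.038 h⁻¹

k = ln(C₁/C₂) / (t₂ − t₁) = ln(16100/2680) / (71.5 − 24.4)
  = 1.793 / 47.10 = 0.03807 h⁻¹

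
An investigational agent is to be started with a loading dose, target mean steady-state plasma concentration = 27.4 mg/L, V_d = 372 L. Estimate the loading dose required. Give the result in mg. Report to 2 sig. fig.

10000 mg

LD = Css × Vd = 27.4 × 372 = 10190 mg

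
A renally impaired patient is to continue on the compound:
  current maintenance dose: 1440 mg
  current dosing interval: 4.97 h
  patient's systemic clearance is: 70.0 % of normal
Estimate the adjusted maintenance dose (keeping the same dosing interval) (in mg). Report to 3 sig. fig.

1010 mg

To keep the same average steady-state level, dosing rate must scale with clearance.
CL ratio = 70.0 / 100 = 0.7000
New dose (same interval) = 1440 × 0.7000 = 1008 mg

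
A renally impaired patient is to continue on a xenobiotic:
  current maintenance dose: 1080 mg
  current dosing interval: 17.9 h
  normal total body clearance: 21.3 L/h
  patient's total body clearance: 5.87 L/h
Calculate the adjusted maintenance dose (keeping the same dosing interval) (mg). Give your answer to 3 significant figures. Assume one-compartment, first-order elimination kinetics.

To keep the same average steady-state level, dosing rate must scale with clearance.
CL ratio = 5.87 / 21.3 = 0.2756
New dose (same interval) = 1080 × 0.2756 = 297.6 mg

298 mg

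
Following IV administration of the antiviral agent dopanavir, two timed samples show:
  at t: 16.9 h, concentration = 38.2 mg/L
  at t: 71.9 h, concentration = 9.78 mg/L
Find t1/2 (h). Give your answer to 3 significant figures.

28.0 h

k = ln(C₁/C₂) / (t₂ − t₁) = ln(38.2/9.78) / (71.9 − 16.9)
  = 1.362 / 55.00 = 0.02476 h⁻¹
t½ = ln2 / k = 0.693147 / 0.02476 = 27.99 h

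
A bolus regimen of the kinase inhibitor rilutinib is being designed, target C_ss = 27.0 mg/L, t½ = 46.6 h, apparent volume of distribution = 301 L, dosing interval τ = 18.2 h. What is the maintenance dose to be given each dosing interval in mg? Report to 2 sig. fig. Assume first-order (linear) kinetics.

k = ln2 / t½ = 0.693147 / 46.6 = 0.01487 h⁻¹
CL = k × Vd = 0.01487 × 301 = 4.476 L/h
At steady state, Dose/τ = Css × CL.
Dose = Css × CL × τ = 27.0 × 4.476 × 18.2 = 2200 mg

2200 mg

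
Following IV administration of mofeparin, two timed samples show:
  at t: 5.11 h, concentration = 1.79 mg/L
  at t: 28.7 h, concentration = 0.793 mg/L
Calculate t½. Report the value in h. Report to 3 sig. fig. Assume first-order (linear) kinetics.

20.1 h

k = ln(C₁/C₂) / (t₂ − t₁) = ln(1.79/0.793) / (28.7 − 5.11)
  = 0.8141 / 23.59 = 0.03451 h⁻¹
t½ = ln2 / k = 0.693147 / 0.03451 = 20.09 h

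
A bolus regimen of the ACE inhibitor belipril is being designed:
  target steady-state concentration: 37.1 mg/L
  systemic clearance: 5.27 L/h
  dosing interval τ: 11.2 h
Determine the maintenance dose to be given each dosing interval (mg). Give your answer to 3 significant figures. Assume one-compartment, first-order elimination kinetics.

2190 mg

At steady state, Dose/τ = Css × CL.
Dose = Css × CL × τ = 37.1 × 5.270 × 11.2 = 2190 mg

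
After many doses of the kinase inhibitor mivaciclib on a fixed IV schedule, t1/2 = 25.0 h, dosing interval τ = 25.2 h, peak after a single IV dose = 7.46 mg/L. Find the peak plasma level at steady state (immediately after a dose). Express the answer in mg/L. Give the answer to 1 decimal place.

14.8 mg/L

k = ln2 / t½ = 0.693147 / 25.0 = 0.02773 h⁻¹
e^(−kτ) = e^(−0.02773 × 25.2) = 0.4972
Accumulation ratio R = 1 / (1 − e^(−kτ)) = 1 / (1 − 0.4972) = 1.989
Steady-state peak = C₀ × R = 7.46 × 1.989 = 14.84 mg/L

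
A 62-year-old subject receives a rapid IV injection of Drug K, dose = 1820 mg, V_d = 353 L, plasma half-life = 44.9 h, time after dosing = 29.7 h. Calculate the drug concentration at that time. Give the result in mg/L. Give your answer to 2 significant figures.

3.3 mg/L

C₀ = Dose / Vd = 1820 / 353 = 5.156 mg/L
k = ln2 / t½ = 0.693147 / 44.9 = 0.01544 h⁻¹
C = C₀ · e^(−k·t) = 5.156 × e^(−0.01544 × 29.7)
  = 5.156 × 0.6322 = 3.260 mg/L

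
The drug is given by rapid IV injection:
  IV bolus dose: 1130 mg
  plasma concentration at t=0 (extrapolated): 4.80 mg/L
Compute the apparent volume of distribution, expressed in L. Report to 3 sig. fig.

235 L

Vd = Dose / C₀ = 1130 / 4.80 = 235.4 L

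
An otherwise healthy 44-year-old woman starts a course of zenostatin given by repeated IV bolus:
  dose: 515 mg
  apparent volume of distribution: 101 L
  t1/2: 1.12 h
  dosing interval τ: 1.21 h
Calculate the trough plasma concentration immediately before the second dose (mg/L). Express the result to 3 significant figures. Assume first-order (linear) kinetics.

2.41 mg/L

C₀ per dose = Dose / Vd = 515 / 101 = 5.099 mg/L
k = ln2 / t½ = 0.693147 / 1.12 = 0.6189 h⁻¹
Fraction remaining after one interval: r = e^(−kτ) = e^(−0.6189 × 1.21) = 0.4729
Before dose 2, 1 dose has been given (aged 1τ).
C_trough = C₀ × r = 5.099 × 0.4729 = 2.411 mg/L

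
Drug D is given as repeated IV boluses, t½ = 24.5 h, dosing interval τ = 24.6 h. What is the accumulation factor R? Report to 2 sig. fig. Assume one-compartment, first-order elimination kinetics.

k = ln2 / t½ = 0.693147 / 24.5 = 0.02829 h⁻¹
e^(−kτ) = e^(−0.02829 × 24.6) = 0.4986
Accumulation ratio R = 1 / (1 − e^(−kτ)) = 1 / (1 − 0.4986) = 1.994

2.0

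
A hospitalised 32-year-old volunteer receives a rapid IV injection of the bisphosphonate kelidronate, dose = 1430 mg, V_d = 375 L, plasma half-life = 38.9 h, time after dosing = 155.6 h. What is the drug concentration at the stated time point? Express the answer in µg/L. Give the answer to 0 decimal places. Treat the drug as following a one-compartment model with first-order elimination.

238 µg/L

C₀ = Dose / Vd = 1430 / 375 = 3.813 mg/L
k = ln2 / t½ = 0.693147 / 38.9 = 0.01782 h⁻¹
t / t½ = 155.6 / 38.9 = 4 half-lives
C = C₀ × (1/2)^4 = 3.813 × 0.06250 = 0.2383 mg/L
Convert: 0.2383 mg/L × 1000 = 238.3 µg/L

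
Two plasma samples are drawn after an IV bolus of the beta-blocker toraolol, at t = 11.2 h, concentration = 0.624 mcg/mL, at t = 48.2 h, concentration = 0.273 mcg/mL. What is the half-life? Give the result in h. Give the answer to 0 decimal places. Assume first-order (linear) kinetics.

k = ln(C₁/C₂) / (t₂ − t₁) = ln(0.624/0.273) / (48.2 − 11.2)
  = 0.8267 / 37.00 = 0.02234 h⁻¹
t½ = ln2 / k = 0.693147 / 0.02234 = 31.03 h

31 h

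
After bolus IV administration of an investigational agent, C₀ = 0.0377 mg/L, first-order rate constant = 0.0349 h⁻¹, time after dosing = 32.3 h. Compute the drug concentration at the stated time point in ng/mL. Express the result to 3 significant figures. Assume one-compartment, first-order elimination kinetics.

C = C₀ · e^(−k·t) = 0.03770 × e^(−0.03490 × 32.3)
  = 0.03770 × 0.3239 = 0.01221 mg/L
Convert: 0.01221 mg/L × 1000 = 12.21 ng/mL

12.2 ng/mL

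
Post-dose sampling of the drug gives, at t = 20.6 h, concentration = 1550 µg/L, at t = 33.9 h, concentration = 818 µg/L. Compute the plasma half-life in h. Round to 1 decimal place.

k = ln(C₁/C₂) / (t₂ − t₁) = ln(1550/818) / (33.9 − 20.6)
  = 0.6391 / 13.30 = 0.04805 h⁻¹
t½ = ln2 / k = 0.693147 / 0.04805 = 14.43 h

14.4 h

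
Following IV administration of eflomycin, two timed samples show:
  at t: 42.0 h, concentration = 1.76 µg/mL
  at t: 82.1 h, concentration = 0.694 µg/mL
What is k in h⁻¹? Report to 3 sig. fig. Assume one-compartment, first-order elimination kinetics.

0.0232 h⁻¹

k = ln(C₁/C₂) / (t₂ − t₁) = ln(1.76/0.694) / (82.1 − 42.0)
  = 0.9306 / 40.10 = 0.02321 h⁻¹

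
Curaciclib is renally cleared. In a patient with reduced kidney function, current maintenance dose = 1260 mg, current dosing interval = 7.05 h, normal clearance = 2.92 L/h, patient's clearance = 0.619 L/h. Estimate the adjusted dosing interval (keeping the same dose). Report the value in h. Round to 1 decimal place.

To keep the same average steady-state level, dosing rate must scale with clearance.
CL ratio = 0.619 / 2.92 = 0.2120
New interval (same dose) = 7.05 / 0.2120 = 33.25 h

33.3 h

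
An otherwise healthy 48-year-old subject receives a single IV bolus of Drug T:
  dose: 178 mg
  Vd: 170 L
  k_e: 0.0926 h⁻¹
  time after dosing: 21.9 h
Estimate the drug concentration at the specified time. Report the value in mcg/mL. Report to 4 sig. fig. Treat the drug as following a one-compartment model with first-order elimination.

0.1378 mcg/mL

C₀ = Dose / Vd = 178.0 / 170 = 1.047 mg/L
C = C₀ · e^(−k·t) = 1.047 × e^(−0.09260 × 21.9)
  = 1.047 × 0.1316 = 0.1378 mg/L
(0.1378 mg/L = 0.1378 mcg/mL)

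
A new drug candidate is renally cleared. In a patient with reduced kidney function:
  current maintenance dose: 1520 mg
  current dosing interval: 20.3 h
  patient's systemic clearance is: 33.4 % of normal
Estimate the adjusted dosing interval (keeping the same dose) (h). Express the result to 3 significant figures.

60.8 h

To keep the same average steady-state level, dosing rate must scale with clearance.
CL ratio = 33.4 / 100 = 0.3340
New interval (same dose) = 20.3 / 0.3340 = 60.78 h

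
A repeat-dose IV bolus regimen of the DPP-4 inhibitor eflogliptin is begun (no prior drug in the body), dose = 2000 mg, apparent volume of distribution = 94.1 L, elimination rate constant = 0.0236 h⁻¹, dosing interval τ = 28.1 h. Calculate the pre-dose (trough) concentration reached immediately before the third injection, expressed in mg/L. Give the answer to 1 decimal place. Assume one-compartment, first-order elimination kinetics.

C₀ per dose = Dose / Vd = 2000 / 94.1 = 21.25 mg/L
Fraction remaining after one interval: r = e^(−kτ) = e^(−0.02360 × 28.1) = 0.5152
Before dose 3, 2 doses have been given (aged 1τ, 2τ).
C_trough = C₀ × (r + r²) = 21.25 × (0.5152 + 0.2654) = 16.59 mg/L

16.6 mg/L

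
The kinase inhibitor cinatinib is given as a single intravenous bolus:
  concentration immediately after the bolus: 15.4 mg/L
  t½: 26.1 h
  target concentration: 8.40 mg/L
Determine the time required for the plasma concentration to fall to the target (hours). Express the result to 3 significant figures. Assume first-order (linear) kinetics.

22.8 h

k = ln2 / t½ = 0.693147 / 26.1 = 0.02656 h⁻¹
t = ln(C₀ / C) / k = ln(15.40 / 8.40) / 0.02656
  = ln(1.833) / 0.02656 = 0.6060 / 0.02656 = 22.82 h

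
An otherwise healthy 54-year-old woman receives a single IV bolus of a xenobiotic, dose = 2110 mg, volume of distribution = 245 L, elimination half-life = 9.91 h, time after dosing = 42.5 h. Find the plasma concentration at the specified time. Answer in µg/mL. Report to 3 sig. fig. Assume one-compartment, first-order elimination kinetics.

0.441 µg/mL

C₀ = Dose / Vd = 2110 / 245 = 8.612 mg/L
k = ln2 / t½ = 0.693147 / 9.91 = 0.06994 h⁻¹
C = C₀ · e^(−k·t) = 8.612 × e^(−0.06994 × 42.5)
  = 8.612 × 0.05118 = 0.4408 mg/L
(0.4408 mg/L = 0.4408 µg/mL)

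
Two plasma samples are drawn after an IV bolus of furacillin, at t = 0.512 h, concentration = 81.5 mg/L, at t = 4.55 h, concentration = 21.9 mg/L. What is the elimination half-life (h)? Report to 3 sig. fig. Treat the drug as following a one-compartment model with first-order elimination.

k = ln(C₁/C₂) / (t₂ − t₁) = ln(81.5/21.9) / (4.55 − 0.512)
  = 1.314 / 4.038 = 0.3254 h⁻¹
t½ = ln2 / k = 0.693147 / 0.3254 = 2.130 h

2.13 h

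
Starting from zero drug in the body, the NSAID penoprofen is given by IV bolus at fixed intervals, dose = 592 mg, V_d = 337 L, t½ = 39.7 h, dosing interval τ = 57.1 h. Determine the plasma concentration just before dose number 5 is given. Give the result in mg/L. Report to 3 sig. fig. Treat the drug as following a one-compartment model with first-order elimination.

1.01 mg/L

C₀ per dose = Dose / Vd = 592 / 337 = 1.757 mg/L
k = ln2 / t½ = 0.693147 / 39.7 = 0.01746 h⁻¹
Fraction remaining after one interval: r = e^(−kτ) = e^(−0.01746 × 57.1) = 0.3690
Before dose 5, 4 doses have been given (aged 1τ, 2τ, 3τ, 4τ).
C_trough = C₀ × (r + r² + … + r^4) = C₀ × r(1−r^4)/(1−r)
        = 1.757 × 0.3690 × (1 − 0.01854) / (1 − 0.3690) = 1.008 mg/L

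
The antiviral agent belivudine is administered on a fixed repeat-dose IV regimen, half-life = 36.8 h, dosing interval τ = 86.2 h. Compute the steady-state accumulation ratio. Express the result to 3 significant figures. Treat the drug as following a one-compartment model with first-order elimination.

k = ln2 / t½ = 0.693147 / 36.8 = 0.01884 h⁻¹
e^(−kτ) = e^(−0.01884 × 86.2) = 0.1971
Accumulation ratio R = 1 / (1 − e^(−kτ)) = 1 / (1 − 0.1971) = 1.245

1.25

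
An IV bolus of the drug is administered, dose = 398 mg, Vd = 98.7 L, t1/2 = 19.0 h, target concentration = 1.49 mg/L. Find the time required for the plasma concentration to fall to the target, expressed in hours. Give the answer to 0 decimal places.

C₀ = Dose / Vd = 398.0 / 98.7 = 4.032 mg/L
k = ln2 / t½ = 0.693147 / 19.0 = 0.03648 h⁻¹
t = ln(C₀ / C) / k = ln(4.032 / 1.49) / 0.03648
  = ln(2.706) / 0.03648 = 0.9955 / 0.03648 = 27.29 h

27 h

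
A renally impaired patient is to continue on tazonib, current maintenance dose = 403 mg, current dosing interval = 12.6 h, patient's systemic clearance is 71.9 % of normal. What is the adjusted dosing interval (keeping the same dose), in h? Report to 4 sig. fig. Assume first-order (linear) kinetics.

17.52 h

To keep the same average steady-state level, dosing rate must scale with clearance.
CL ratio = 71.9 / 100 = 0.7190
New interval (same dose) = 12.6 / 0.7190 = 17.52 h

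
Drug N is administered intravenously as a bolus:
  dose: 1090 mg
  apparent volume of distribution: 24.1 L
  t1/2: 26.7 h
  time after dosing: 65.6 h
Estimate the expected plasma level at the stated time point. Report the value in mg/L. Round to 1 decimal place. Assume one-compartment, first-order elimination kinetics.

C₀ = Dose / Vd = 1090 / 24.1 = 45.23 mg/L
k = ln2 / t½ = 0.693147 / 26.7 = 0.02596 h⁻¹
C = C₀ · e^(−k·t) = 45.23 × e^(−0.02596 × 65.6)
  = 45.23 × 0.1821 = 8.236 mg/L

8.2 mg/L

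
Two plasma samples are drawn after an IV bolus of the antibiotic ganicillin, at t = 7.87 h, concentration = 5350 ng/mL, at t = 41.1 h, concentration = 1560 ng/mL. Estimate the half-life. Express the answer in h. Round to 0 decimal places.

19 h

k = ln(C₁/C₂) / (t₂ − t₁) = ln(5350/1560) / (41.1 − 7.87)
  = 1.232 / 33.23 = 0.03707 h⁻¹
t½ = ln2 / k = 0.693147 / 0.03707 = 18.70 h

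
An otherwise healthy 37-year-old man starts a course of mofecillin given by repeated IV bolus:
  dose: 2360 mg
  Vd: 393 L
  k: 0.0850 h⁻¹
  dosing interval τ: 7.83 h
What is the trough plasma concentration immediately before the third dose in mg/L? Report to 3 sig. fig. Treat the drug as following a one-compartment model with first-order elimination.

4.67 mg/L

C₀ per dose = Dose / Vd = 2360 / 393 = 6.005 mg/L
Fraction remaining after one interval: r = e^(−kτ) = e^(−0.08500 × 7.83) = 0.5140
Before dose 3, 2 doses have been given (aged 1τ, 2τ).
C_trough = C₀ × (r + r²) = 6.005 × (0.5140 + 0.2642) = 4.673 mg/L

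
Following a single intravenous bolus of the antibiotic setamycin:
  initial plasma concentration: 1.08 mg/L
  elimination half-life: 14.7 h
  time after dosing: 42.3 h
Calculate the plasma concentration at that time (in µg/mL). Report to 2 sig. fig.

k = ln2 / t½ = 0.693147 / 14.7 = 0.04715 h⁻¹
C = C₀ · e^(−k·t) = 1.080 × e^(−0.04715 × 42.3)
  = 1.080 × 0.1361 = 0.1470 mg/L
(0.1470 mg/L = 0.1470 µg/mL)

0.15 µg/mL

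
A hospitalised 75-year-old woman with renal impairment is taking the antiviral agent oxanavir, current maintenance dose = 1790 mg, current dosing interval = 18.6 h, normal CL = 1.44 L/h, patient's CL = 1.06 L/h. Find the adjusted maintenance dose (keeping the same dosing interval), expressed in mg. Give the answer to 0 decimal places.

To keep the same average steady-state level, dosing rate must scale with clearance.
CL ratio = 1.06 / 1.44 = 0.7361
New dose (same interval) = 1790 × 0.7361 = 1318 mg

1318 mg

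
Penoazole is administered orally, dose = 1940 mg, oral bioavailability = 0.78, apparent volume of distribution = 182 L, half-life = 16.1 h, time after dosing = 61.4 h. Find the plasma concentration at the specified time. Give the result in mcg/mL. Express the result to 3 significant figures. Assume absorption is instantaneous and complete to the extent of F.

Amount reaching circulation = F × Dose = 0.78 × 1940 = 1513 mg
C₀ = F·Dose / Vd = 1513 / 182 = 8.313 mg/L
k = ln2 / t½ = 0.693147 / 16.1 = 0.04305 h⁻¹
C = C₀ · e^(−k·t) = 8.313 × e^(−0.04305 × 61.4)
  = 8.313 × 0.07113 = 0.5913 mg/L
(0.5913 mg/L = 0.5913 mcg/mL)

0.591 mcg/mL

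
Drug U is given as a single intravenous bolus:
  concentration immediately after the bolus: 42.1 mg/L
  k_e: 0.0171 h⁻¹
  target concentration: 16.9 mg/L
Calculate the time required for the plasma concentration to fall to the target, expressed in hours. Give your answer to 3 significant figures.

t = ln(C₀ / C) / k = ln(42.10 / 16.9) / 0.01710
  = ln(2.491) / 0.01710 = 0.9127 / 0.01710 = 53.37 h

53.4 h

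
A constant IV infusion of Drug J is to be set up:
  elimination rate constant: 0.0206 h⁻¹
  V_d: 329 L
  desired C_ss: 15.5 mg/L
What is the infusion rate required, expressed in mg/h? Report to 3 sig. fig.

CL = k × Vd = 0.02060 × 329 = 6.777 L/h
At steady state, infusion rate R₀ = Css × CL = 15.5 × 6.777 = 105.0 mg/h

105 mg/h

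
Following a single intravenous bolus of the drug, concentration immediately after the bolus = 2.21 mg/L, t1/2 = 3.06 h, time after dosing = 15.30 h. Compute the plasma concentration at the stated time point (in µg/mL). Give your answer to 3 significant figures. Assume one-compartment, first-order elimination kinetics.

0.0691 µg/mL

k = ln2 / t½ = 0.693147 / 3.06 = 0.2265 h⁻¹
t / t½ = 15.30 / 3.06 = 5 half-lives
C = C₀ × (1/2)^5 = 2.210 × 0.03125 = 0.06906 mg/L
(0.06906 mg/L = 0.06906 µg/mL)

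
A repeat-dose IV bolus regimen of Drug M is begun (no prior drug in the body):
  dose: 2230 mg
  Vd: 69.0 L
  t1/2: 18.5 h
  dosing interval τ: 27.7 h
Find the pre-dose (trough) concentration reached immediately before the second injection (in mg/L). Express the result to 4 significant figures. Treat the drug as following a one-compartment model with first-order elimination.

11.45 mg/L

C₀ per dose = Dose / Vd = 2230 / 69.0 = 32.32 mg/L
k = ln2 / t½ = 0.693147 / 18.5 = 0.03747 h⁻¹
Fraction remaining after one interval: r = e^(−kτ) = e^(−0.03747 × 27.7) = 0.3542
Before dose 2, 1 dose has been given (aged 1τ).
C_trough = C₀ × r = 32.32 × 0.3542 = 11.45 mg/L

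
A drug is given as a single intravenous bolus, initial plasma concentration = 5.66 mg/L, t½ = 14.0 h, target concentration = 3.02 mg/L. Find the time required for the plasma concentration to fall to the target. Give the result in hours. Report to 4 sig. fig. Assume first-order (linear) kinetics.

k = ln2 / t½ = 0.693147 / 14.0 = 0.04951 h⁻¹
t = ln(C₀ / C) / k = ln(5.660 / 3.02) / 0.04951
  = ln(1.874) / 0.04951 = 0.6281 / 0.04951 = 12.69 h

12.69 h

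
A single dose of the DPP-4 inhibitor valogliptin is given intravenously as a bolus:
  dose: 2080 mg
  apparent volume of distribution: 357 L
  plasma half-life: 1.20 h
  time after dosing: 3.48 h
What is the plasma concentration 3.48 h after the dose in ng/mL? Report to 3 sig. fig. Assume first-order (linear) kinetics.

781 ng/mL

C₀ = Dose / Vd = 2080 / 357 = 5.826 mg/L
k = ln2 / t½ = 0.693147 / 1.20 = 0.5776 h⁻¹
C = C₀ · e^(−k·t) = 5.826 × e^(−0.5776 × 3.48)
  = 5.826 × 0.1340 = 0.7807 mg/L
Convert: 0.7807 mg/L × 1000 = 780.7 ng/mL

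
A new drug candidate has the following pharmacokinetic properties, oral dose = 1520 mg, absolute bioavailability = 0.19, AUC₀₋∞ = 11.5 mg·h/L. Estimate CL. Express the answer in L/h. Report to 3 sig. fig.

CL = F·Dose / AUC = 0.19 × 1520 / 11.5 = 25.11 L/h

25.1 L/h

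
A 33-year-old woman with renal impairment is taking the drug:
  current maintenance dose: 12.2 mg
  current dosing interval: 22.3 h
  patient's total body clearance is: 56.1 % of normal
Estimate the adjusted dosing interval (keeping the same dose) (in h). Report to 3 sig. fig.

To keep the same average steady-state level, dosing rate must scale with clearance.
CL ratio = 56.1 / 100 = 0.5610
New interval (same dose) = 22.3 / 0.5610 = 39.75 h

39.8 h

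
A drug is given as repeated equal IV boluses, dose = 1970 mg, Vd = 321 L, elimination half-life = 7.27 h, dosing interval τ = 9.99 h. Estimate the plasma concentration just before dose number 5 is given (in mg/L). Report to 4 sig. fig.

3.769 mg/L

C₀ per dose = Dose / Vd = 1970 / 321 = 6.137 mg/L
k = ln2 / t½ = 0.693147 / 7.27 = 0.09534 h⁻¹
Fraction remaining after one interval: r = e^(−kτ) = e^(−0.09534 × 9.99) = 0.3858
Before dose 5, 4 doses have been given (aged 1τ, 2τ, 3τ, 4τ).
C_trough = C₀ × (r + r² + … + r^4) = C₀ × r(1−r^4)/(1−r)
        = 6.137 × 0.3858 × (1 − 0.02215) / (1 − 0.3858) = 3.769 mg/L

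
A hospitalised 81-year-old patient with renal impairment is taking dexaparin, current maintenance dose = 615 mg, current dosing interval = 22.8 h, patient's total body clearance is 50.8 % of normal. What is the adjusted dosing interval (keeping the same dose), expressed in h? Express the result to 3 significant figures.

44.9 h

To keep the same average steady-state level, dosing rate must scale with clearance.
CL ratio = 50.8 / 100 = 0.5080
New interval (same dose) = 22.8 / 0.5080 = 44.88 h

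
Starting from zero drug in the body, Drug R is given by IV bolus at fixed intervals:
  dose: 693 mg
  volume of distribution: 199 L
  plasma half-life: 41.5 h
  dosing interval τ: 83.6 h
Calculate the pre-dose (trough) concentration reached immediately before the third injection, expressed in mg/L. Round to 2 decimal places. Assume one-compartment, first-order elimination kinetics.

C₀ per dose = Dose / Vd = 693 / 199 = 3.482 mg/L
k = ln2 / t½ = 0.693147 / 41.5 = 0.01670 h⁻¹
Fraction remaining after one interval: r = e^(−kτ) = e^(−0.01670 × 83.6) = 0.2476
Before dose 3, 2 doses have been given (aged 1τ, 2τ).
C_trough = C₀ × (r + r²) = 3.482 × (0.2476 + 0.06131) = 1.076 mg/L

1.08 mg/L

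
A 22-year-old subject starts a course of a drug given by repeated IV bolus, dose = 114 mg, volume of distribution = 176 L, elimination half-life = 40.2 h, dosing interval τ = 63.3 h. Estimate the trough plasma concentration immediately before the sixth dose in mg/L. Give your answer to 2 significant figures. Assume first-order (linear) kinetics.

0.33 mg/L

C₀ per dose = Dose / Vd = 114 / 176 = 0.6477 mg/L
k = ln2 / t½ = 0.693147 / 40.2 = 0.01724 h⁻¹
Fraction remaining after one interval: r = e^(−kτ) = e^(−0.01724 × 63.3) = 0.3358
Before dose 6, 5 doses have been given (aged 1τ, 2τ, 3τ, 4τ, 5τ).
C_trough = C₀ × (r + r² + … + r^5) = C₀ × r(1−r^5)/(1−r)
        = 0.6477 × 0.3358 × (1 − 0.004270) / (1 − 0.3358) = 0.3261 mg/L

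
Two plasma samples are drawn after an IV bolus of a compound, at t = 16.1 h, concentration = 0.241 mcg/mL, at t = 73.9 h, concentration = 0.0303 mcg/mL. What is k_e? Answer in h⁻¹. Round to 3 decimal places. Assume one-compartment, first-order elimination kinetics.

0.036 h⁻¹

k = ln(C₁/C₂) / (t₂ − t₁) = ln(0.241/0.0303) / (73.9 − 16.1)
  = 2.074 / 57.80 = 0.03588 h⁻¹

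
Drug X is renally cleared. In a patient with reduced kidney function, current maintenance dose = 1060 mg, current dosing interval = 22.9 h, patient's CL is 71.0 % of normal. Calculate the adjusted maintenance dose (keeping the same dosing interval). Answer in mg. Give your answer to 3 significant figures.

To keep the same average steady-state level, dosing rate must scale with clearance.
CL ratio = 71.0 / 100 = 0.7100
New dose (same interval) = 1060 × 0.7100 = 752.6 mg

753 mg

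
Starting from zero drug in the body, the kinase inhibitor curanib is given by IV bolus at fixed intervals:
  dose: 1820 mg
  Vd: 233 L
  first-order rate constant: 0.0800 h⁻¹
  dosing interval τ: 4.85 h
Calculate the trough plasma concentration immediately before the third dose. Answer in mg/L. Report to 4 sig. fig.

C₀ per dose = Dose / Vd = 1820 / 233 = 7.811 mg/L
Fraction remaining after one interval: r = e^(−kτ) = e^(−0.08000 × 4.85) = 0.6784
Before dose 3, 2 doses have been given (aged 1τ, 2τ).
C_trough = C₀ × (r + r²) = 7.811 × (0.6784 + 0.4602) = 8.894 mg/L

8.894 mg/L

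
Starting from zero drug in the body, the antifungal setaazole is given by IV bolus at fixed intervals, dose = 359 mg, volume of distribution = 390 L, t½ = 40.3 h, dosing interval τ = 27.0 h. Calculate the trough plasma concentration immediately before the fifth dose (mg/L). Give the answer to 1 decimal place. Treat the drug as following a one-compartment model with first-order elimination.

1.3 mg/L

C₀ per dose = Dose / Vd = 359 / 390 = 0.9205 mg/L
k = ln2 / t½ = 0.693147 / 40.3 = 0.01720 h⁻¹
Fraction remaining after one interval: r = e^(−kτ) = e^(−0.01720 × 27.0) = 0.6285
Before dose 5, 4 doses have been given (aged 1τ, 2τ, 3τ, 4τ).
C_trough = C₀ × (r + r² + … + r^4) = C₀ × r(1−r^4)/(1−r)
        = 0.9205 × 0.6285 × (1 − 0.1560) / (1 − 0.6285) = 1.314 mg/L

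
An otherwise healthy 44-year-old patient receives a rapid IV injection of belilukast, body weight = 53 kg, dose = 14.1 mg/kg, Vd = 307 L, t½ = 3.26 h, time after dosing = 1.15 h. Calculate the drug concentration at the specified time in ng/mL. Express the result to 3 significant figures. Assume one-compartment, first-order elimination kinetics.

1910 ng/mL

Total dose = 14.1 × 53 = 747.3 mg
C₀ = Dose / Vd = 747.3 / 307 = 2.434 mg/L
k = ln2 / t½ = 0.693147 / 3.26 = 0.2126 h⁻¹
C = C₀ · e^(−k·t) = 2.434 × e^(−0.2126 × 1.15)
  = 2.434 × 0.7831 = 1.906 mg/L
Convert: 1.906 mg/L × 1000 = 1906 ng/mL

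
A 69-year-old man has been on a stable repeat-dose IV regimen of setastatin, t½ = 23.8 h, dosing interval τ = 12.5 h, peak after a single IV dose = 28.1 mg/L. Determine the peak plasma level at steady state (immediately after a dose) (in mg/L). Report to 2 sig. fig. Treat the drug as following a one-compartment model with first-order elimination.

k = ln2 / t½ = 0.693147 / 23.8 = 0.02912 h⁻¹
e^(−kτ) = e^(−0.02912 × 12.5) = 0.6949
Accumulation ratio R = 1 / (1 − e^(−kτ)) = 1 / (1 − 0.6949) = 3.278
Steady-state peak = C₀ × R = 28.1 × 3.278 = 92.11 mg/L

92 mg/L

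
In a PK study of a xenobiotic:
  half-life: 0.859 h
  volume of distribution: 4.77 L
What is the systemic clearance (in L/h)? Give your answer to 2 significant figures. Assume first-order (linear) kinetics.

3.8 L/h

k = ln2 / t½ = 0.693147 / 0.859 = 0.8069 h⁻¹
CL = k × Vd = 0.8069 × 4.77 = 3.849 L/h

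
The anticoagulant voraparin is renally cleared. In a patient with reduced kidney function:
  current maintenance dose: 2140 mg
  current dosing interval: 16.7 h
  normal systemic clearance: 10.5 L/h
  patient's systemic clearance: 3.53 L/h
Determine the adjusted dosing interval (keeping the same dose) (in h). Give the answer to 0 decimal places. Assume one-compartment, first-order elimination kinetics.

To keep the same average steady-state level, dosing rate must scale with clearance.
CL ratio = 3.53 / 10.5 = 0.3362
New interval (same dose) = 16.7 / 0.3362 = 49.67 h

50 h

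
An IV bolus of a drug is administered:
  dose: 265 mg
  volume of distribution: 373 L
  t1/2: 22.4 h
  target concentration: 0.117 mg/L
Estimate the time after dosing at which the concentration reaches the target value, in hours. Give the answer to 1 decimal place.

C₀ = Dose / Vd = 265.0 / 373 = 0.7105 mg/L
k = ln2 / t½ = 0.693147 / 22.4 = 0.03094 h⁻¹
t = ln(C₀ / C) / k = ln(0.7105 / 0.117) / 0.03094
  = ln(6.073) / 0.03094 = 1.804 / 0.03094 = 58.31 h

58.3 h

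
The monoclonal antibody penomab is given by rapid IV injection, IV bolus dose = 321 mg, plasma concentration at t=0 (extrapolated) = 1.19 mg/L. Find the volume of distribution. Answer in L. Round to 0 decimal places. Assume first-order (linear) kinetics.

Vd = Dose / C₀ = 321.0 / 1.19 = 269.7 L

270 L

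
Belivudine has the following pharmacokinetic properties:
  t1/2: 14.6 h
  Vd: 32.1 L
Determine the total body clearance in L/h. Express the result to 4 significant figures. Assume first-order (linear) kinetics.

1.524 L/h

k = ln2 / t½ = 0.693147 / 14.6 = 0.04748 h⁻¹
CL = k × Vd = 0.04748 × 32.1 = 1.524 L/h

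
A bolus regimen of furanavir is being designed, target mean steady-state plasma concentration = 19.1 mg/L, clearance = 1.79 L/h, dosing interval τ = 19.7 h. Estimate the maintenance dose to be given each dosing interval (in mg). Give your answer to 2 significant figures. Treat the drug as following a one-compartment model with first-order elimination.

670 mg

At steady state, Dose/τ = Css × CL.
Dose = Css × CL × τ = 19.1 × 1.790 × 19.7 = 673.5 mg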